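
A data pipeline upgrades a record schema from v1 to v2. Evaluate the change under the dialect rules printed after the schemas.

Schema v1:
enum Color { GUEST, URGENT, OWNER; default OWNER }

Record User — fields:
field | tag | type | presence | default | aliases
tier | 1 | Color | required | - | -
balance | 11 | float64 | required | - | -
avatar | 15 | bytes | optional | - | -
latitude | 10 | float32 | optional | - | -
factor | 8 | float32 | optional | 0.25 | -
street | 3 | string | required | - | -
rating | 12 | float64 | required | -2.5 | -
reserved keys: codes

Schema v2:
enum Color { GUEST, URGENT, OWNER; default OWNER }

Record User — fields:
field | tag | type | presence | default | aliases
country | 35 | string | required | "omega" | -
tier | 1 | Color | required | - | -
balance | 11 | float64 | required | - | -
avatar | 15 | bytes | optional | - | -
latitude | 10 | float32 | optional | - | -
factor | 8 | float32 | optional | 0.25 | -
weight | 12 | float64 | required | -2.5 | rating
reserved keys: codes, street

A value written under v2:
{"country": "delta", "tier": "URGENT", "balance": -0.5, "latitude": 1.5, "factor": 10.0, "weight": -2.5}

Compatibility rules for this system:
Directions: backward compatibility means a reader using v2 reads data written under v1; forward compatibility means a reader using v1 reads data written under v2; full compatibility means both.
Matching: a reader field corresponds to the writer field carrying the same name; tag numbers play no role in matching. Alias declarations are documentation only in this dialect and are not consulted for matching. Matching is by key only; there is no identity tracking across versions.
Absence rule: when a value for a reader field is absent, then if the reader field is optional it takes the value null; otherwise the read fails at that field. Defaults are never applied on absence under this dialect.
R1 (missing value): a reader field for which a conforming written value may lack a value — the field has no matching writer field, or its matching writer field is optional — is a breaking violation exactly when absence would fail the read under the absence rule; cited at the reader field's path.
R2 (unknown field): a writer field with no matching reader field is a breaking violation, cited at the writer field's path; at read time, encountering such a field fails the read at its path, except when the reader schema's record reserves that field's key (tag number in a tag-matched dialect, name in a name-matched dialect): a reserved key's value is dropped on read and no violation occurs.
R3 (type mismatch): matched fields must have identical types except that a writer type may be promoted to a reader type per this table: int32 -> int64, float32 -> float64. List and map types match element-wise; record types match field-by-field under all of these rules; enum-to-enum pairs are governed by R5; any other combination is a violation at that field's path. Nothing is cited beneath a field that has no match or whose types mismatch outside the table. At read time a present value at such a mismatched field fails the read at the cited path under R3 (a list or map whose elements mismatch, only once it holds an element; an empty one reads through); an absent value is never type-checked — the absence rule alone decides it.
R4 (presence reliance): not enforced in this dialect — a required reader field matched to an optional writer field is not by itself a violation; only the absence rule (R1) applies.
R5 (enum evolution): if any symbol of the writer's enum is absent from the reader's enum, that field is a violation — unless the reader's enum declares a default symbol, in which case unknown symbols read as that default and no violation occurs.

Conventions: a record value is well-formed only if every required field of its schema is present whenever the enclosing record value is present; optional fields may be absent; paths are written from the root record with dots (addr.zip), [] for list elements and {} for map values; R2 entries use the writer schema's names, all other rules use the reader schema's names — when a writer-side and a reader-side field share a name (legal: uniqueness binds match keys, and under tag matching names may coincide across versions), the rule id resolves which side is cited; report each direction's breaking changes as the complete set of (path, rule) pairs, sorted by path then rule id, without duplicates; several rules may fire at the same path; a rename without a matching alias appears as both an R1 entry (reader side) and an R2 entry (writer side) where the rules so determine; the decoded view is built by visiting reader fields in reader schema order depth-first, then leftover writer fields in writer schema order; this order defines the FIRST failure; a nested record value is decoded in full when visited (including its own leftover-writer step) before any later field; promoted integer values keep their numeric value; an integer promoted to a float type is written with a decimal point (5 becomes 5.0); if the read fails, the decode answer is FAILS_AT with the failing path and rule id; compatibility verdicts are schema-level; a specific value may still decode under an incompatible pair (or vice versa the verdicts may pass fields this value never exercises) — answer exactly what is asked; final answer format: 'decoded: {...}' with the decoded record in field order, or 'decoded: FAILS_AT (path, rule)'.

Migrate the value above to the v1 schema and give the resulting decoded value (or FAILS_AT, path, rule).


decoded: FAILS_AT (street, R1)

the writer's type comes first in each User pair
migrating the User value to v1:
  tier := "URGENT"
  balance := -0.5
  avatar := null (absent, optional -> null)
  latitude := 1.5
  factor := 10.0
  read fails at street under R1 (no fill)
  => FAILS_AT (street, R1)
the rest of the User diff is inert for this question:
  added field country to record User: required string, tag 35, default "omega" (in v2 it sits immediately before tier) -> affects the rule determinations only; this particular User value decodes identically
  renamed field rating to weight in record User (alias rating declared on the renamed field) -> affects the rule determinations only; this particular User value decodes identically


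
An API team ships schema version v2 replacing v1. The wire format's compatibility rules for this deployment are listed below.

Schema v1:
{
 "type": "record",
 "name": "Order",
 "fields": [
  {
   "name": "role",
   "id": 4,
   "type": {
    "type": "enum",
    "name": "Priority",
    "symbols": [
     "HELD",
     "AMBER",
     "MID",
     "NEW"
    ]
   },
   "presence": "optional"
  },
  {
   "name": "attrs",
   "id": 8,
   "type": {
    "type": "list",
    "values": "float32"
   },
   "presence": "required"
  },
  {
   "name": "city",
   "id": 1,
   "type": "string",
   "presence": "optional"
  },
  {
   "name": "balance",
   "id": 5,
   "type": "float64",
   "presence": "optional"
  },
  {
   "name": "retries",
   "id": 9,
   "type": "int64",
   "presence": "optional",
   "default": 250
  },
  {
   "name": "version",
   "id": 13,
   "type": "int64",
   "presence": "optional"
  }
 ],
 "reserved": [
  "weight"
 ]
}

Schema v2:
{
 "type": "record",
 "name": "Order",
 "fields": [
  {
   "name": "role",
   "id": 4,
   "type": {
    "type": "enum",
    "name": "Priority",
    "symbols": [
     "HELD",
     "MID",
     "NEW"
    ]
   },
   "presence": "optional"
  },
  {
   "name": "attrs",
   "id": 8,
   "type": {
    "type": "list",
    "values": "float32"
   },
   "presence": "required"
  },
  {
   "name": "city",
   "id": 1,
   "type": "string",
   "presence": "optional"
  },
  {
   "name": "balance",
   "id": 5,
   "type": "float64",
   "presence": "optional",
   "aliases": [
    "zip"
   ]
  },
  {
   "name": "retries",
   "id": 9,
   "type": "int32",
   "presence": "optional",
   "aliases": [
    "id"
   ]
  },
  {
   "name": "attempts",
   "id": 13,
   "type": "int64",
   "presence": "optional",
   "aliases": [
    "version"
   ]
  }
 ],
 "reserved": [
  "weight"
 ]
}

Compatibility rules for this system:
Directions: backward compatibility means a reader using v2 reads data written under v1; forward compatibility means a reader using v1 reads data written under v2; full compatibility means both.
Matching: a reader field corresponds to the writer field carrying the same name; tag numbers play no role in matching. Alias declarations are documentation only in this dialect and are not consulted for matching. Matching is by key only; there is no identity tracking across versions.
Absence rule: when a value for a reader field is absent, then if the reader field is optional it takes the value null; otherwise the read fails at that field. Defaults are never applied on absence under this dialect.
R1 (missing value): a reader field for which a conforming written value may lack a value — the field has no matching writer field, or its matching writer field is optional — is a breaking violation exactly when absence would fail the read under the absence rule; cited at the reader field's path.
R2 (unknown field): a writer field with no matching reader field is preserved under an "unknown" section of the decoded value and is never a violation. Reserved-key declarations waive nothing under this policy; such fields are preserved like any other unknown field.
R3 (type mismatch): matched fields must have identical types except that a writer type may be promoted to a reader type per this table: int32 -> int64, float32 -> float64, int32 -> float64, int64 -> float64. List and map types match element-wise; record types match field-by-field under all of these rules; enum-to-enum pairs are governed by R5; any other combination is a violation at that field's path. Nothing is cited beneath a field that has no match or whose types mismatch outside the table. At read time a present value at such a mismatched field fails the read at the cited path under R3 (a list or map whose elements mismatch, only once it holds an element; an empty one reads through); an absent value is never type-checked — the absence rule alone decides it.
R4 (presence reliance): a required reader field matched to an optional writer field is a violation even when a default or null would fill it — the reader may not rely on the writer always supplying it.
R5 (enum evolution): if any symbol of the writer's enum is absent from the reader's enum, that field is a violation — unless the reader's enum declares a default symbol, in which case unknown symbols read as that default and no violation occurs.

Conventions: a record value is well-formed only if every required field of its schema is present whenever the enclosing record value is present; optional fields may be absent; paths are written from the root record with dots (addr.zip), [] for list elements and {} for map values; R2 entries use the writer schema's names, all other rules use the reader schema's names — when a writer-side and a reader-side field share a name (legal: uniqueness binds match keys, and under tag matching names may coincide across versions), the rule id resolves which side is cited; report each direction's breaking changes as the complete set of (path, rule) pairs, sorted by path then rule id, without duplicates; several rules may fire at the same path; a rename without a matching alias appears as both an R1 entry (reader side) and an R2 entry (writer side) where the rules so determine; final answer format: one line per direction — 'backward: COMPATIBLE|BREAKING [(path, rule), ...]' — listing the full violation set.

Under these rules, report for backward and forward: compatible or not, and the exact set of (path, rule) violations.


backward: BREAKING [(retries, R3), (role, R5)]; forward: COMPATIBLE []

each type pair in Order: writer, then reader
backward analysis of Order with v2 as reader and v1 as writer:
  role <- role (Priority -> Priority, writer optional)
  attrs <- attrs (list<float32> -> list<float32>, writer required)
  city <- city (string -> string, writer optional)
  balance <- balance (float64 -> float64, writer optional)
  retries <- retries (int64 -> int32, writer optional)
  attempts: no writer-side match
  leftover writer field: version
  violation R3 at retries
  violation R5 at role
  => backward verdict for Order: BREAKING, 2 violation(s)
forward analysis of Order with v1 as reader and v2 as writer:
  role <- role (Priority -> Priority, writer optional)
  attrs <- attrs (list<float32> -> list<float32>, writer required)
  city <- city (string -> string, writer optional)
  balance <- balance (float64 -> float64, writer optional)
  retries <- retries (int32 -> int64, writer optional)
  version: no writer-side match
  leftover writer field: attempts
  => forward: COMPATIBLE


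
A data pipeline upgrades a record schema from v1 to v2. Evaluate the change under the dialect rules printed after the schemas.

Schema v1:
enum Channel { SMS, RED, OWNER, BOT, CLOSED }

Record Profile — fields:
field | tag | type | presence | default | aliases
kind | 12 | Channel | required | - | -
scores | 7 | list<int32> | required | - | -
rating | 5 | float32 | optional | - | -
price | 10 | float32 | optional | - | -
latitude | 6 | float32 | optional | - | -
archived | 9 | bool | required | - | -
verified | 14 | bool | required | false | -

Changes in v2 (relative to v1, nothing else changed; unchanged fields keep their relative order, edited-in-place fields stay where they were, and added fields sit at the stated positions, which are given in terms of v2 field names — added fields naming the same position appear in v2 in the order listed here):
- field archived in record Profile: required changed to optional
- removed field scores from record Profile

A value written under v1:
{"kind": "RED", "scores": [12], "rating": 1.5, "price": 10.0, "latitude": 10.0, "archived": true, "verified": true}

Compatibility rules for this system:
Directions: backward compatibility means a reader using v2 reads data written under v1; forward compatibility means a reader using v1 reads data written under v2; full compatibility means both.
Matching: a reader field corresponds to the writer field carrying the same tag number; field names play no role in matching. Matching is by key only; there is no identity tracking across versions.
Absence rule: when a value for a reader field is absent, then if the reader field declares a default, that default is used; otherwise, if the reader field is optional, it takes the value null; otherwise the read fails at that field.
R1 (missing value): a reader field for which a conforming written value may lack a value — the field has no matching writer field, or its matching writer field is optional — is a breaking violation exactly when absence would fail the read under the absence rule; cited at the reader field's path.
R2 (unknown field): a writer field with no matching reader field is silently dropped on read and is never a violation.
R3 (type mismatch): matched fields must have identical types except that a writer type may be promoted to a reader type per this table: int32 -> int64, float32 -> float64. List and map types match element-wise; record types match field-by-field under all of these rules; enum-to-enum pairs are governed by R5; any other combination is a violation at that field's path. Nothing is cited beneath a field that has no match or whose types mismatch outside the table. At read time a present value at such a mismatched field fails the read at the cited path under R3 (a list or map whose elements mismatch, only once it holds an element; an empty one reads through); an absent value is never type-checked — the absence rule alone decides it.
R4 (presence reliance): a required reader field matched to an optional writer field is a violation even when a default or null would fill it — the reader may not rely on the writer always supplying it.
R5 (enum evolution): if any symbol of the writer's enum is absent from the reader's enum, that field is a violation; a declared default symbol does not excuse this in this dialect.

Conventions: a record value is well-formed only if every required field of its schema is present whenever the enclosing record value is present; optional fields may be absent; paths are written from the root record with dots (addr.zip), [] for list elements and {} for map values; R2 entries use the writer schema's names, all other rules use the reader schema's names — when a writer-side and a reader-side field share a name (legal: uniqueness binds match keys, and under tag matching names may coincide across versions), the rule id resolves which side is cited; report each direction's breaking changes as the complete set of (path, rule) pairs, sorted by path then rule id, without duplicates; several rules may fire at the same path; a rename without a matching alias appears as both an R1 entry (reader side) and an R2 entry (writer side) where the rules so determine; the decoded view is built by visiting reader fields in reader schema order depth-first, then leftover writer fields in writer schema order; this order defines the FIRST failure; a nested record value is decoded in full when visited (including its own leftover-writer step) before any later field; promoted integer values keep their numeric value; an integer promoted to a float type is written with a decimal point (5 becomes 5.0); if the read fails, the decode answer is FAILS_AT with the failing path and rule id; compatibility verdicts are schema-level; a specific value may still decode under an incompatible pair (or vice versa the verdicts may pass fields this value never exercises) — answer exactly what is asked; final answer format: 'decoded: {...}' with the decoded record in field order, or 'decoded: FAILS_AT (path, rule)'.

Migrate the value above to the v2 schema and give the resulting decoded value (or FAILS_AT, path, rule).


decoded: {"kind": "RED", "rating": 1.5, "price": 10.0, "latitude": 10.0, "archived": true, "verified": true}

arrows below run writer -> reader for Profile
decode walk for Profile under reader schema v2:
  kind := "RED"
  rating := 1.5
  price := 10.0
  latitude := 10.0
  archived := true
  verified := true
  writer scores: unknown -> dropped
  => decoded: {"kind": "RED", "rating": 1.5, "price": 10.0, "latitude": 10.0, "archived": true, "verified": true}
the rest of the Profile diff is inert for this question:
  field archived in record Profile: required changed to optional -> a verdict-level change on Profile — the shown value reads the same


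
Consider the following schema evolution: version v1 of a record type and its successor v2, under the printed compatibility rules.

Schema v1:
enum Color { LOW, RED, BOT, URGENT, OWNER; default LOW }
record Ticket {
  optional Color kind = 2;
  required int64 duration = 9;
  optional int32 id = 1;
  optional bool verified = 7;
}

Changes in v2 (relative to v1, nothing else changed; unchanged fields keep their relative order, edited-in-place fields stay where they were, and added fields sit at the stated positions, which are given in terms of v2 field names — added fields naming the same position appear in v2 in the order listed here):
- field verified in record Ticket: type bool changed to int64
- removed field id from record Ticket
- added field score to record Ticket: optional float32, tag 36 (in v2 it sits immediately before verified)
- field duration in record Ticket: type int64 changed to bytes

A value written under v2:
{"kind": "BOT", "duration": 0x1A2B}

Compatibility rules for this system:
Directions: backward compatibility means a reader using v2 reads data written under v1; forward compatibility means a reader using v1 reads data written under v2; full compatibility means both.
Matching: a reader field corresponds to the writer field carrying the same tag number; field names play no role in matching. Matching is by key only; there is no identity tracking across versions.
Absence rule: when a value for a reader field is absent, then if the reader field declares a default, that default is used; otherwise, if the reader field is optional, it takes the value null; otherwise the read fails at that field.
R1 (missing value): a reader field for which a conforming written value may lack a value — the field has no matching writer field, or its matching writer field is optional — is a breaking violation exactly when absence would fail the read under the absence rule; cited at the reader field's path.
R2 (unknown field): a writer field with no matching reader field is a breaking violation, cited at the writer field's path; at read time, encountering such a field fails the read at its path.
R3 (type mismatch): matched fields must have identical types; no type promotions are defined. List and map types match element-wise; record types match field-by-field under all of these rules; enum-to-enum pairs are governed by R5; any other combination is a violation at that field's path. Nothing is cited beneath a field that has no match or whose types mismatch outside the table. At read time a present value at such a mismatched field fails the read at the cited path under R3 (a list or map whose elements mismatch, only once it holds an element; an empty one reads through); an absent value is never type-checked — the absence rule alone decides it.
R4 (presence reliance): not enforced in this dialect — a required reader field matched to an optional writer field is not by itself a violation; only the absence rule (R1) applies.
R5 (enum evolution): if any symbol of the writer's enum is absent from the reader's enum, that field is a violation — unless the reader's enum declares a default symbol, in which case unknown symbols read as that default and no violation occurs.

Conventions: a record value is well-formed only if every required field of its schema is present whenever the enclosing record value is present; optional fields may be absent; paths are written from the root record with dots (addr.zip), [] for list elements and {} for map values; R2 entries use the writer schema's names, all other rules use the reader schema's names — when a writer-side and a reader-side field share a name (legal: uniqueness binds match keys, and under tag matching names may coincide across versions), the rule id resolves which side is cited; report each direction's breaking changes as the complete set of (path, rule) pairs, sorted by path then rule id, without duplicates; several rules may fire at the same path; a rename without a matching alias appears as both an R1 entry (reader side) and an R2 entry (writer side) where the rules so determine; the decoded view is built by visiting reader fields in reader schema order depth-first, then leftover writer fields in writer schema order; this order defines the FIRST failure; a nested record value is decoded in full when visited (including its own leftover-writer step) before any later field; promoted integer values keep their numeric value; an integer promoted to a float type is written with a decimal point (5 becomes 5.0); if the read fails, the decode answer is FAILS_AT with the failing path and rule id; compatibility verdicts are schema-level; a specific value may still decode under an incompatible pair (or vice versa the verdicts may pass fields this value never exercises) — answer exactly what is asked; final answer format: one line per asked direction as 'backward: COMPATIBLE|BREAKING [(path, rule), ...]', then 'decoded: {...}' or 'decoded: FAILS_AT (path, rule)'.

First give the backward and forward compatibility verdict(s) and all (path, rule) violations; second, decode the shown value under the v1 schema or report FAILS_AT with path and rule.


backward: BREAKING [(duration, R3), (id, R2), (verified, R3)]; forward: BREAKING [(duration, R3), (score, R2), (verified, R3)]; decoded: FAILS_AT (duration, R3)

arrows below run writer -> reader for Ticket
backward on Ticket — v2 reading data written by v1:
  Color -> Color, writer optional: kind aligns to kind
  int64 -> bytes, writer required: duration aligns to duration
  score: no writer match
  bool -> int64, writer optional: verified aligns to verified
  writer field id has no reader counterpart
  breaking: (duration, R3)
  breaking: (id, R2)
  breaking: (verified, R3)
  => backward verdict for Ticket: BREAKING, 3 violation(s)
forward on Ticket — v1 reading data written by v2:
  Color -> Color, writer optional: kind aligns to kind
  bytes -> int64, writer required: duration aligns to duration
  id: no writer match
  int64 -> bool, writer optional: verified aligns to verified
  writer field score has no reader counterpart
  breaking: (duration, R3)
  breaking: (score, R2)
  breaking: (verified, R3)
  => forward verdict for Ticket: BREAKING, 3 violation(s)
migrating the Ticket value to v1:
  kind := "BOT"
  read fails at duration under R3
  => FAILS_AT (duration, R3)


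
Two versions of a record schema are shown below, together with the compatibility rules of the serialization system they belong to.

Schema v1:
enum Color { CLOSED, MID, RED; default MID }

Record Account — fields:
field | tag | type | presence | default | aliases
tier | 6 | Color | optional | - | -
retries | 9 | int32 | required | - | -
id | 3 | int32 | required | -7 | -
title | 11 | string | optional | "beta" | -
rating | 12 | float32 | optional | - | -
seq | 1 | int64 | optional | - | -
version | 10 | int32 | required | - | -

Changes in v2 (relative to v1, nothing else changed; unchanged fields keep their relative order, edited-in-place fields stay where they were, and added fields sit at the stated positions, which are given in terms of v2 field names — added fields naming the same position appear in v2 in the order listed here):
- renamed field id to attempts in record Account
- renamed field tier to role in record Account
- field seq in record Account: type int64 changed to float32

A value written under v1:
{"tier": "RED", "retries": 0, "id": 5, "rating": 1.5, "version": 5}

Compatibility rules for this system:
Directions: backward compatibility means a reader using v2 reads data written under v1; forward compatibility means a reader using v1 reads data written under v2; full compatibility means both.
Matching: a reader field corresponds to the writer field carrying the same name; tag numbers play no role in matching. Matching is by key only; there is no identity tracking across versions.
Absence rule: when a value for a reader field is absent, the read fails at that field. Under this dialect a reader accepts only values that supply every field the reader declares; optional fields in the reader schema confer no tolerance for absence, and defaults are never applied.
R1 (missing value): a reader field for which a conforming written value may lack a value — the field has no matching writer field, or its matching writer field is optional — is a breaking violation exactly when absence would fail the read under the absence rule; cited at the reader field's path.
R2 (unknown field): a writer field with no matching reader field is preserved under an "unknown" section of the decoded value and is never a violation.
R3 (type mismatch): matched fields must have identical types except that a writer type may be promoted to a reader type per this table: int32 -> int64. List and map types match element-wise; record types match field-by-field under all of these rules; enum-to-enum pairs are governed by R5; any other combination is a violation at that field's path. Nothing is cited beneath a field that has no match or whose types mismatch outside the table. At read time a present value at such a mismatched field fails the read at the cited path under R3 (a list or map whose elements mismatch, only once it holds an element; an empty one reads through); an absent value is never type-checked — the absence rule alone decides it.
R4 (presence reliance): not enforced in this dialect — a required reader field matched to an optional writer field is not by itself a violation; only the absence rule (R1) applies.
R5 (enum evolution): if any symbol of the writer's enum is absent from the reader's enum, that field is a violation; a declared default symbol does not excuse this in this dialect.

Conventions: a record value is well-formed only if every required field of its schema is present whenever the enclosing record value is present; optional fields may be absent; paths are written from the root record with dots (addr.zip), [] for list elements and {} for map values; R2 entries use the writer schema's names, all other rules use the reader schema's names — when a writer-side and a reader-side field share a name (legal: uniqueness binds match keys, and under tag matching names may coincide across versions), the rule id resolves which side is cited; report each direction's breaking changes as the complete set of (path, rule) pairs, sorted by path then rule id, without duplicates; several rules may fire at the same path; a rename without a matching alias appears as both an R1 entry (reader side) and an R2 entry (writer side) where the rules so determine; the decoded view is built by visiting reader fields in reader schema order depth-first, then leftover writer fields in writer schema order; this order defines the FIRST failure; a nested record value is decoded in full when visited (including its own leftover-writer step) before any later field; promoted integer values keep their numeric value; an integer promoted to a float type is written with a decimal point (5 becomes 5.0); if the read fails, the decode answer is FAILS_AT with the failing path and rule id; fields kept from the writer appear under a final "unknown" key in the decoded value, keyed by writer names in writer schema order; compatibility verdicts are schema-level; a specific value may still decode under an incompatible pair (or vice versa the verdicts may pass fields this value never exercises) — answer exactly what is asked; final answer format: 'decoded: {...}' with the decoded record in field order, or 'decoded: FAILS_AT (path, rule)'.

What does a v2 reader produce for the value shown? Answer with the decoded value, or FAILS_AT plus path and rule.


in Account below, arrows point writer -> reader
migrating the Account value to v2:
  read fails at role under R1 (no fill)
  => FAILS_AT (role, R1)
checking off the Account differences that do not matter here:
  renamed field id to attempts in record Account -> changes Account's schema-level verdicts only — the decode of this value is the same
  field seq in record Account: type int64 changed to float32 -> changes Account's schema-level verdicts only — the decode of this value is the same

decoded: FAILS_AT (role, R1)


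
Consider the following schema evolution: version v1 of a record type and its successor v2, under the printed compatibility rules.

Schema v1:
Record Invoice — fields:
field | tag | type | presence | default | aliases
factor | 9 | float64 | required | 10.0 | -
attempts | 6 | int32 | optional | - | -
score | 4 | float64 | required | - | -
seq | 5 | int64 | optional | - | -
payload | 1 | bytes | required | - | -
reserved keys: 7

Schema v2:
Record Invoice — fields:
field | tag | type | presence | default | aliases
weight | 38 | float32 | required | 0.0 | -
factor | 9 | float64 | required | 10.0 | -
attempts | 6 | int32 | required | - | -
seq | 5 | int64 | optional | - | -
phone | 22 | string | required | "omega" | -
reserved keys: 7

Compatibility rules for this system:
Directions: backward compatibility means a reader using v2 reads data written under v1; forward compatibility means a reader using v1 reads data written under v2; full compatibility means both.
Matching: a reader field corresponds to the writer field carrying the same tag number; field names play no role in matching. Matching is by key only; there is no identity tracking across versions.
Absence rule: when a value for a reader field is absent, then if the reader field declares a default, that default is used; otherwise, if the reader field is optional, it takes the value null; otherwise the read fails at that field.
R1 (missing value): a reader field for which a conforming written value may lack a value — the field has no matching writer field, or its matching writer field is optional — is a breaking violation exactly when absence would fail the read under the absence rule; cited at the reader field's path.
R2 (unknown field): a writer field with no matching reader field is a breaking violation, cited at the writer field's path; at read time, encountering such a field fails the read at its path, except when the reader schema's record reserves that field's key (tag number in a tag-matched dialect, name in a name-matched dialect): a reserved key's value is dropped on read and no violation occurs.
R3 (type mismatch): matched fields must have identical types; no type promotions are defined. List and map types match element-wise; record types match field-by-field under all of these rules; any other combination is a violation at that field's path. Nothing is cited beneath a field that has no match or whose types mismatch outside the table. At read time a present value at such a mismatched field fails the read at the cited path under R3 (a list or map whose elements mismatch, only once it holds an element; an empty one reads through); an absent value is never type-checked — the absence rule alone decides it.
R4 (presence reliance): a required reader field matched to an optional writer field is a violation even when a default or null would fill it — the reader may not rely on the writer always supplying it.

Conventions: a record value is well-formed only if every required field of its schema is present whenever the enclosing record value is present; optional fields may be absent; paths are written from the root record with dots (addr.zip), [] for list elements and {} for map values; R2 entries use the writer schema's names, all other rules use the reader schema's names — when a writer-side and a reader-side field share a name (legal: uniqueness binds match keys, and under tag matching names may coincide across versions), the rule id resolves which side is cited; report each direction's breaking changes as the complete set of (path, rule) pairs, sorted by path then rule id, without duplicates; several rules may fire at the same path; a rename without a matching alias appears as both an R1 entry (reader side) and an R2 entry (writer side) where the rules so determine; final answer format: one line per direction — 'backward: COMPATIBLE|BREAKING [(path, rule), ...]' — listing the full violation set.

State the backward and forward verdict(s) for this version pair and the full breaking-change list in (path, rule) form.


backward: BREAKING [(attempts, R1), (attempts, R4), (payload, R2), (score, R2)]; forward: BREAKING [(payload, R1), (phone, R2), (score, R1), (weight, R2)]

the writer's type comes first in each Invoice pair
backward on Invoice — v2 reading data written by v1:
  weight: no writer match
  writer required, float64 -> float64: reader factor maps from writer factor
  writer optional, int32 -> int32: reader attempts maps from writer attempts
  writer optional, int64 -> int64: reader seq maps from writer seq
  phone: no writer match
  leftover writer field: score
  leftover writer field: payload
  violation R1 at attempts
  violation R4 at attempts
  violation R2 at payload
  violation R2 at score
  => backward: BREAKING (4)
forward on Invoice — v1 reading data written by v2:
  writer required, float64 -> float64: reader factor maps from writer factor
  writer required, int32 -> int32: reader attempts maps from writer attempts
  score: no writer match
  writer optional, int64 -> int64: reader seq maps from writer seq
  payload: no writer match
  leftover writer field: weight
  leftover writer field: phone
  violation R1 at payload
  violation R2 at phone
  violation R1 at score
  violation R2 at weight
  => forward: BREAKING (4)


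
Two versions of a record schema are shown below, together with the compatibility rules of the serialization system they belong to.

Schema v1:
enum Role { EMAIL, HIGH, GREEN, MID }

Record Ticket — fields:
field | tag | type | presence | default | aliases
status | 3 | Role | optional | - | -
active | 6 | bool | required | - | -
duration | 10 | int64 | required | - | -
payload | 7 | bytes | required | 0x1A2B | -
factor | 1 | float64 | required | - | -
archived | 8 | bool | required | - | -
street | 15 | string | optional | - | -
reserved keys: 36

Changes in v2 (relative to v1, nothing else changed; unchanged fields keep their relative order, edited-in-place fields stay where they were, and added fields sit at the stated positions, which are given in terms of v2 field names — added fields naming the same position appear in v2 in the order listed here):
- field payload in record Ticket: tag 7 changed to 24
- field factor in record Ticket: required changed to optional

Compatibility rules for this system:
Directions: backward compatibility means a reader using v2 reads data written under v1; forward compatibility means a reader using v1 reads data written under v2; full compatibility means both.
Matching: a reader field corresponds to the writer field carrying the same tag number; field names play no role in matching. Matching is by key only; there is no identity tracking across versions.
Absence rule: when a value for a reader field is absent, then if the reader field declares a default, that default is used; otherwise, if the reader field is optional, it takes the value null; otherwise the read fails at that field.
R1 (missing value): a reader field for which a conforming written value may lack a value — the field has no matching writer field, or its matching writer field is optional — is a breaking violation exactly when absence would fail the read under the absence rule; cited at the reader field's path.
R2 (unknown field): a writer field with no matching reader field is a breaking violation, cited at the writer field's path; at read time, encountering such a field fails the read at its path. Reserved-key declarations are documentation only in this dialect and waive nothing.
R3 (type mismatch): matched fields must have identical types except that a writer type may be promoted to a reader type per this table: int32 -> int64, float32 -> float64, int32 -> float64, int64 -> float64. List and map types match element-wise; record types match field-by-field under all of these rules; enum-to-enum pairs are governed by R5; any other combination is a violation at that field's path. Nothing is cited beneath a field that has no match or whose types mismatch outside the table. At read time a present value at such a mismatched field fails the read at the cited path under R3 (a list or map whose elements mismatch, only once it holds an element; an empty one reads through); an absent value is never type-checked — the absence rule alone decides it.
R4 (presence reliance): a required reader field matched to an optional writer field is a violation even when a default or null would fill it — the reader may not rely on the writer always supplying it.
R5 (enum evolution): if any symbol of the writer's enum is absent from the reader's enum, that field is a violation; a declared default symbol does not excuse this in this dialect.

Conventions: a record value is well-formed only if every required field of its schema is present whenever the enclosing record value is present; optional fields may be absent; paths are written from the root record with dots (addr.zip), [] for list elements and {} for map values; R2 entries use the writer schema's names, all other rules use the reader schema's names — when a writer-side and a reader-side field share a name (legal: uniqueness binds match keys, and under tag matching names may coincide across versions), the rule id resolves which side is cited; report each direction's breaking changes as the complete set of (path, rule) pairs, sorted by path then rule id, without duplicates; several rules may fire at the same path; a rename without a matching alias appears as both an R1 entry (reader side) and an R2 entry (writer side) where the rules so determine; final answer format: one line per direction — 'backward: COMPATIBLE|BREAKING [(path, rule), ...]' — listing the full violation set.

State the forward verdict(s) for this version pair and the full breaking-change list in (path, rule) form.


each type pair in Ticket: writer, then reader
checking forward for Ticket: reader v1 against writer v2:
  status: Role -> Role, writer optional; from status
  active: bool -> bool, writer required; from active
  duration: int64 -> int64, writer required; from duration
  payload: no writer match
  factor: float64 -> float64, writer optional; from factor
  archived: bool -> bool, writer required; from archived
  street: string -> string, writer optional; from street
  leftover writer field: payload
  breaking: (factor, R1)
  breaking: (factor, R4)
  breaking: (payload, R2)
  => 3 violation(s): forward is BREAKING for Ticket

forward: BREAKING [(factor, R1), (factor, R4), (payload, R2)]
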